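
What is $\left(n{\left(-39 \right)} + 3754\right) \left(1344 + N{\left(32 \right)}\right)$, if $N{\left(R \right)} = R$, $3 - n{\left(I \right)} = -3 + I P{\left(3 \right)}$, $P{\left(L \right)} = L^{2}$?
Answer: $5656736$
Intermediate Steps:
$n{\left(I \right)} = 6 - 9 I$ ($n{\left(I \right)} = 3 - \left(-3 + I 3^{2}\right) = 3 - \left(-3 + I 9\right) = 3 - \left(-3 + 9 I\right) = 6 - 9 I$)
$\left(n{\left(-39 \right)} + 3754\right) \left(1344 + N{\left(32 \right)}\right) = \left(\left(6 - -351\right) + 3754\right) \left(1344 + 32\right) = \left(\left(6 + 351\right) + 3754\right) 1376 = \left(357 + 3754\right) 1376 = 4111 \cdot 1376 = 5656736$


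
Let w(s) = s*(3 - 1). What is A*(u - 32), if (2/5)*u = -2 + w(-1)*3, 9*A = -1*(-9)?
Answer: -52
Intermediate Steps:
A = 1 (A = (-1*(-9))/9 = (⅑)*9 = 1)
w(s) = 2*s (w(s) = s*2 = 2*s)
u = -20 (u = 5*(-2 + (2*(-1))*3)/2 = 5*(-2 - 2*3)/2 = 5*(-2 - 6)/2 = (5/2)*(-8) = -20)
A*(u - 32) = 1*(-20 - 32) = 1*(-52) = -52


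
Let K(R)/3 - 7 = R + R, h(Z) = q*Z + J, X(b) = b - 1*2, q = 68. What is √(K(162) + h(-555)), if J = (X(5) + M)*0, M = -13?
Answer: 3*I*√4083 ≈ 191.7*I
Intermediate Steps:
X(b) = -2 + b (X(b) = b - 2 = -2 + b)
J = 0 (J = ((-2 + 5) - 13)*0 = (3 - 13)*0 = -10*0 = 0)
h(Z) = 68*Z (h(Z) = 68*Z + 0 = 68*Z)
K(R) = 21 + 6*R (K(R) = 21 + 3*(R + R) = 21 + 3*(2*R) = 21 + 6*R)
√(K(162) + h(-555)) = √((21 + 6*162) + 68*(-555)) = √((21 + 972) - 37740) = √(993 - 37740) = √(-36747) = 3*I*√4083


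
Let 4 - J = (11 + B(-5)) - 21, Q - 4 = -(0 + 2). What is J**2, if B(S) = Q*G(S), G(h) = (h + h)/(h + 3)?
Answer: 16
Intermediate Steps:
G(h) = 2*h/(3 + h) (G(h) = (2*h)/(3 + h) = 2*h/(3 + h))
Q = 2 (Q = 4 - (0 + 2) = 4 - 1*2 = 4 - 2 = 2)
B(S) = 4*S/(3 + S) (B(S) = 2*(2*S/(3 + S)) = 4*S/(3 + S))
J = 4 (J = 4 - ((11 + 4*(-5)/(3 - 5)) - 21) = 4 - ((11 + 4*(-5)/(-2)) - 21) = 4 - ((11 + 4*(-5)*(-1/2)) - 21) = 4 - ((11 + 10) - 21) = 4 - (21 - 21) = 4 - 1*0 = 4 + 0 = 4)
J**2 = 4**2 = 16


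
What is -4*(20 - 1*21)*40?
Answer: 160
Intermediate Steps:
-4*(20 - 1*21)*40 = -4*(20 - 21)*40 = -4*(-1)*40 = 4*40 = 160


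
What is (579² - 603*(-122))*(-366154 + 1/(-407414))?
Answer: -8712043096474557/58202 ≈ -1.4969e+11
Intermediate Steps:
(579² - 603*(-122))*(-366154 + 1/(-407414)) = (335241 + 73566)*(-366154 - 1/407414) = 408807*(-149176265757/407414) = -8712043096474557/58202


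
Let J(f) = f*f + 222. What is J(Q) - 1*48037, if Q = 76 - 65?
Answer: -47694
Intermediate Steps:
Q = 11
J(f) = 222 + f**2 (J(f) = f**2 + 222 = 222 + f**2)
J(Q) - 1*48037 = (222 + 11**2) - 1*48037 = (222 + 121) - 48037 = 343 - 48037 = -47694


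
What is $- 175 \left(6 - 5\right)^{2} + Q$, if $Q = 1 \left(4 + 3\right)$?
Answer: $-168$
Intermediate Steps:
$Q = 7$ ($Q = 1 \cdot 7 = 7$)
$- 175 \left(6 - 5\right)^{2} + Q = - 175 \left(6 - 5\right)^{2} + 7 = - 175 \cdot 1^{2} + 7 = \left(-175\right) 1 + 7 = -175 + 7 = -168$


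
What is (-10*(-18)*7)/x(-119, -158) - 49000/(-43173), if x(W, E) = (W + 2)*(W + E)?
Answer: 14037940/11958921 ≈ 1.1738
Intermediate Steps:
x(W, E) = (2 + W)*(E + W)
(-10*(-18)*7)/x(-119, -158) - 49000/(-43173) = (-10*(-18)*7)/((-119)**2 + 2*(-158) + 2*(-119) - 158*(-119)) - 49000/(-43173) = (180*7)/(14161 - 316 - 238 + 18802) - 49000*(-1/43173) = 1260/32409 + 49000/43173 = 1260*(1/32409) + 49000/43173 = 140/3601 + 49000/43173 = 14037940/11958921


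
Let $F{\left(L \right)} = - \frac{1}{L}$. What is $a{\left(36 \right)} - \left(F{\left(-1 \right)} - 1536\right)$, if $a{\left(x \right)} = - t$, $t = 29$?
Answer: $1506$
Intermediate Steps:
$a{\left(x \right)} = -29$ ($a{\left(x \right)} = \left(-1\right) 29 = -29$)
$a{\left(36 \right)} - \left(F{\left(-1 \right)} - 1536\right) = -29 - \left(- \frac{1}{-1} - 1536\right) = -29 - \left(\left(-1\right) \left(-1\right) - 1536\right) = -29 - \left(1 - 1536\right) = -29 - -1535 = -29 + 1535 = 1506$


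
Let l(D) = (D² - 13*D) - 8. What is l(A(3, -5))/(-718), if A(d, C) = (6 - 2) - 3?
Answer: 10/359 ≈ 0.027855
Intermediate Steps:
A(d, C) = 1 (A(d, C) = 4 - 3 = 1)
l(D) = -8 + D² - 13*D
l(A(3, -5))/(-718) = (-8 + 1² - 13*1)/(-718) = (-8 + 1 - 13)*(-1/718) = -20*(-1/718) = 10/359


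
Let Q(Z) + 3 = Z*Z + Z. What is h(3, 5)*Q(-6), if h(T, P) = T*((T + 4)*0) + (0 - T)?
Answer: -81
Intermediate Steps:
h(T, P) = -T (h(T, P) = T*((4 + T)*0) - T = T*0 - T = 0 - T = -T)
Q(Z) = -3 + Z + Z**2 (Q(Z) = -3 + (Z*Z + Z) = -3 + (Z**2 + Z) = -3 + (Z + Z**2) = -3 + Z + Z**2)
h(3, 5)*Q(-6) = (-1*3)*(-3 - 6 + (-6)**2) = -3*(-3 - 6 + 36) = -3*27 = -81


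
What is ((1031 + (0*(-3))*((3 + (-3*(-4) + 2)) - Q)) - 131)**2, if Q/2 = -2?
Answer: 810000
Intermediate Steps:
Q = -4 (Q = 2*(-2) = -4)
((1031 + (0*(-3))*((3 + (-3*(-4) + 2)) - Q)) - 131)**2 = ((1031 + (0*(-3))*((3 + (-3*(-4) + 2)) - 1*(-4))) - 131)**2 = ((1031 + 0*((3 + (12 + 2)) + 4)) - 131)**2 = ((1031 + 0*((3 + 14) + 4)) - 131)**2 = ((1031 + 0*(17 + 4)) - 131)**2 = ((1031 + 0*21) - 131)**2 = ((1031 + 0) - 131)**2 = (1031 - 131)**2 = 900**2 = 810000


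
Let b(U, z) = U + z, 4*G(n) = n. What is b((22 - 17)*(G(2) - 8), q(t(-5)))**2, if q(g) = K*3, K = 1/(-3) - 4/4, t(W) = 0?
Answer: 6889/4 ≈ 1722.3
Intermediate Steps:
K = -4/3 (K = 1*(-1/3) - 4*1/4 = -1/3 - 1 = -4/3 ≈ -1.3333)
G(n) = n/4
q(g) = -4 (q(g) = -4/3*3 = -4)
b((22 - 17)*(G(2) - 8), q(t(-5)))**2 = ((22 - 17)*((1/4)*2 - 8) - 4)**2 = (5*(1/2 - 8) - 4)**2 = (5*(-15/2) - 4)**2 = (-75/2 - 4)**2 = (-83/2)**2 = 6889/4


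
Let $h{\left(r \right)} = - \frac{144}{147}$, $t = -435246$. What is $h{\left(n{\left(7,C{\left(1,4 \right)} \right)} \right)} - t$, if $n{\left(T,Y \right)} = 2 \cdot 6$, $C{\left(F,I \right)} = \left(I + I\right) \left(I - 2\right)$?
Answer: $\frac{21327006}{49} \approx 4.3525 \cdot 10^{5}$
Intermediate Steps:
$C{\left(F,I \right)} = 2 I \left(-2 + I\right)$
$n{\left(T,Y \right)} = 12$
$h{\left(r \right)} = - \frac{48}{49}$ ($h{\left(r \right)} = \left(-144\right) \frac{1}{147} = - \frac{48}{49}$)
$h{\left(n{\left(7,C{\left(1,4 \right)} \right)} \right)} - t = - \frac{48}{49} - -435246 = - \frac{48}{49} + 435246 = \frac{21327006}{49}$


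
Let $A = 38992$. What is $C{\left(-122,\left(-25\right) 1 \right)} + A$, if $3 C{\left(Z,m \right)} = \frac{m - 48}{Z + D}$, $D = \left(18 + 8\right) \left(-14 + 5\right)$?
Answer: $\frac{41643529}{1068} \approx 38992.0$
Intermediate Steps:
$D = -234$ ($D = 26 \left(-9\right) = -234$)
$C{\left(Z,m \right)} = \frac{-48 + m}{3 \left(-234 + Z\right)}$ ($C{\left(Z,m \right)} = \frac{\left(m - 48\right) \frac{1}{Z - 234}}{3} = \frac{\left(-48 + m\right) \frac{1}{-234 + Z}}{3} = \frac{\frac{1}{-234 + Z} \left(-48 + m\right)}{3} = \frac{-48 + m}{3 \left(-234 + Z\right)}$)
$C{\left(-122,\left(-25\right) 1 \right)} + A = \frac{-48 - 25}{3 \left(-234 - 122\right)} + 38992 = \frac{-48 - 25}{3 \left(-356\right)} + 38992 = \frac{1}{3} \left(- \frac{1}{356}\right) \left(-73\right) + 38992 = \frac{73}{1068} + 38992 = \frac{41643529}{1068}$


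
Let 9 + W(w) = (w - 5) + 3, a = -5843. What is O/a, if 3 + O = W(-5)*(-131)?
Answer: -2093/5843 ≈ -0.35821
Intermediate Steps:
W(w) = -11 + w (W(w) = -9 + ((w - 5) + 3) = -9 + ((-5 + w) + 3) = -9 + (-2 + w) = -11 + w)
O = 2093 (O = -3 + (-11 - 5)*(-131) = -3 - 16*(-131) = -3 + 2096 = 2093)
O/a = 2093/(-5843) = 2093*(-1/5843) = -2093/5843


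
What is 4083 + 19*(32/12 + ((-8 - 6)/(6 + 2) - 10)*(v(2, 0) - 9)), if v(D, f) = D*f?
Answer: 73715/12 ≈ 6142.9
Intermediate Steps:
4083 + 19*(32/12 + ((-8 - 6)/(6 + 2) - 10)*(v(2, 0) - 9)) = 4083 + 19*(32/12 + ((-8 - 6)/(6 + 2) - 10)*(2*0 - 9)) = 4083 + 19*(32*(1/12) + (-14/8 - 10)*(0 - 9)) = 4083 + 19*(8/3 + (-14*1/8 - 10)*(-9)) = 4083 + 19*(8/3 + (-7/4 - 10)*(-9)) = 4083 + 19*(8/3 - 47/4*(-9)) = 4083 + 19*(8/3 + 423/4) = 4083 + 19*(1301/12) = 4083 + 24719/12 = 73715/12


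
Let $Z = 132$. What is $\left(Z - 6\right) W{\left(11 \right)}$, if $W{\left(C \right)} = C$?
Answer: $1386$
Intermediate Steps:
$\left(Z - 6\right) W{\left(11 \right)} = \left(132 - 6\right) 11 = 126 \cdot 11 = 1386$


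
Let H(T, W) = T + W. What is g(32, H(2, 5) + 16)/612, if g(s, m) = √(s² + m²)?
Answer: √1553/612 ≈ 0.064392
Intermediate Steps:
g(s, m) = √(m² + s²)
g(32, H(2, 5) + 16)/612 = √(((2 + 5) + 16)² + 32²)/612 = √((7 + 16)² + 1024)*(1/612) = √(23² + 1024)*(1/612) = √(529 + 1024)*(1/612) = √1553*(1/612) = √1553/612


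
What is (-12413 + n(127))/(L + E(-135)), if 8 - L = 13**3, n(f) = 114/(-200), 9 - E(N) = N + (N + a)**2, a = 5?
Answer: 1241357/1894500 ≈ 0.65524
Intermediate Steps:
E(N) = 9 - N - (5 + N)**2 (E(N) = 9 - (N + (N + 5)**2) = 9 - (N + (5 + N)**2) = 9 + (-N - (5 + N)**2) = 9 - N - (5 + N)**2)
n(f) = -57/100 (n(f) = 114*(-1/200) = -57/100)
L = -2189 (L = 8 - 1*13**3 = 8 - 1*2197 = 8 - 2197 = -2189)
(-12413 + n(127))/(L + E(-135)) = (-12413 - 57/100)/(-2189 + (9 - 1*(-135) - (5 - 135)**2)) = -1241357/(100*(-2189 + (9 + 135 - 1*(-130)**2))) = -1241357/(100*(-2189 + (9 + 135 - 1*16900))) = -1241357/(100*(-2189 + (9 + 135 - 16900))) = -1241357/(100*(-2189 - 16756)) = -1241357/100/(-18945) = -1241357/100*(-1/18945) = 1241357/1894500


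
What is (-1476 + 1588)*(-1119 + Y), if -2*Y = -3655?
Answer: 79352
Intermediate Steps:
Y = 3655/2 (Y = -½*(-3655) = 3655/2 ≈ 1827.5)
(-1476 + 1588)*(-1119 + Y) = (-1476 + 1588)*(-1119 + 3655/2) = 112*(1417/2) = 79352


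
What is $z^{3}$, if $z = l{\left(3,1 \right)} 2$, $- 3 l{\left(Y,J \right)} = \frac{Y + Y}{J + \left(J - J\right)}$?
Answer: $-64$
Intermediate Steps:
$l{\left(Y,J \right)} = - \frac{2 Y}{3 J}$ ($l{\left(Y,J \right)} = - \frac{\left(Y + Y\right) \frac{1}{J + \left(J - J\right)}}{3} = - \frac{2 Y \frac{1}{J + 0}}{3} = - \frac{2 Y \frac{1}{J}}{3} = - \frac{2 Y}{3 J}$)
$z = -4$ ($z = \left(- \frac{2}{3}\right) 3 \cdot 1^{-1} \cdot 2 = \left(- \frac{2}{3}\right) 3 \cdot 1 \cdot 2 = \left(-2\right) 2 = -4$)
$z^{3} = \left(-4\right)^{3} = -64$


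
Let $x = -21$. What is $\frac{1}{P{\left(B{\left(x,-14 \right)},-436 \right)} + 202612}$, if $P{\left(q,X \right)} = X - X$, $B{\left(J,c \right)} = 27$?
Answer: $\frac{1}{202612} \approx 4.9355 \cdot 10^{-6}$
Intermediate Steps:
$P{\left(q,X \right)} = 0$
$\frac{1}{P{\left(B{\left(x,-14 \right)},-436 \right)} + 202612} = \frac{1}{0 + 202612} = \frac{1}{202612}$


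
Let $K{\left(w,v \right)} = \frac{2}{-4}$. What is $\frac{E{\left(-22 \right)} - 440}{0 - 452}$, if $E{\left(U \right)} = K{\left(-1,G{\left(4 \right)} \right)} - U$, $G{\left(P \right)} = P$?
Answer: $\frac{837}{904} \approx 0.92589$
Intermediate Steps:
$K{\left(w,v \right)} = - \frac{1}{2}$ ($K{\left(w,v \right)} = 2 \left(- \frac{1}{4}\right) = - \frac{1}{2}$)
$E{\left(U \right)} = - \frac{1}{2} - U$
$\frac{E{\left(-22 \right)} - 440}{0 - 452} = \frac{\left(- \frac{1}{2} - -22\right) - 440}{0 - 452} = \frac{\left(- \frac{1}{2} + 22\right) - 440}{-452} = \left(\frac{43}{2} - 440\right) \left(- \frac{1}{452}\right) = \left(- \frac{837}{2}\right) \left(- \frac{1}{452}\right) = \frac{837}{904}$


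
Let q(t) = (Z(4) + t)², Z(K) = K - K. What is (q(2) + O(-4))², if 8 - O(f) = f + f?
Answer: 400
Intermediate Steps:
Z(K) = 0
O(f) = 8 - 2*f (O(f) = 8 - (f + f) = 8 - 2*f)
q(t) = t² (q(t) = (0 + t)² = t²)
(q(2) + O(-4))² = (2² + (8 - 2*(-4)))² = (4 + (8 + 8))² = (4 + 16)² = 20² = 400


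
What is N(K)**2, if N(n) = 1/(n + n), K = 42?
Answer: 1/7056 ≈ 0.00014172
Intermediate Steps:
N(n) = 1/(2*n)
N(K)**2 = ((1/2)/42)**2 = ((1/2)*(1/42))**2 = (1/84)**2 = 1/7056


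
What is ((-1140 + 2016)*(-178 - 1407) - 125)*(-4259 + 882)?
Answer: 4689251545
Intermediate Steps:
((-1140 + 2016)*(-178 - 1407) - 125)*(-4259 + 882) = (876*(-1585) - 125)*(-3377) = (-1388460 - 125)*(-3377) = -1388585*(-3377) = 4689251545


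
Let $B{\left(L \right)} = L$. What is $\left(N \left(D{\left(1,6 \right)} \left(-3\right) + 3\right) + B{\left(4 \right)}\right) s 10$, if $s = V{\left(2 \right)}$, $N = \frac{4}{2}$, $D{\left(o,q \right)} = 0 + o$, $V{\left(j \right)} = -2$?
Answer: $-80$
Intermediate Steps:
$D{\left(o,q \right)} = o$
$N = 2$ ($N = 4 \cdot \frac{1}{2} = 2$)
$s = -2$
$\left(N \left(D{\left(1,6 \right)} \left(-3\right) + 3\right) + B{\left(4 \right)}\right) s 10 = \left(2 \left(1 \left(-3\right) + 3\right) + 4\right) \left(-2\right) 10 = \left(2 \left(-3 + 3\right) + 4\right) \left(-2\right) 10 = \left(2 \cdot 0 + 4\right) \left(-2\right) 10 = \left(0 + 4\right) \left(-2\right) 10 = 4 \left(-2\right) 10 = \left(-8\right) 10 = -80$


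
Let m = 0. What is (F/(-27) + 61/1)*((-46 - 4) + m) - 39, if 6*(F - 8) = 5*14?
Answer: -247259/81 ≈ -3052.6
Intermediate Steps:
F = 59/3 (F = 8 + (5*14)/6 = 8 + (1/6)*70 = 8 + 35/3 = 59/3 ≈ 19.667)
(F/(-27) + 61/1)*((-46 - 4) + m) - 39 = ((59/3)/(-27) + 61/1)*((-46 - 4) + 0) - 39 = ((59/3)*(-1/27) + 61*1)*(-50 + 0) - 39 = (-59/81 + 61)*(-50) - 39 = (4882/81)*(-50) - 39 = -244100/81 - 39 = -247259/81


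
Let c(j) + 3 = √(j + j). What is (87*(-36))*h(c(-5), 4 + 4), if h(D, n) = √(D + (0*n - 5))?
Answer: -3132*√(-8 + I*√10) ≈ -1718.8 - 9023.8*I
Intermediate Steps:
c(j) = -3 + √2*√j (c(j) = -3 + √(j + j) = -3 + √(2*j) = -3 + √2*√j)
h(D, n) = √(-5 + D) (h(D, n) = √(D + (0 - 5)) = √(D - 5) = √(-5 + D))
(87*(-36))*h(c(-5), 4 + 4) = (87*(-36))*√(-5 + (-3 + √2*√(-5))) = -3132*√(-5 + (-3 + √2*(I*√5))) = -3132*√(-5 + (-3 + I*√10)) = -3132*√(-8 + I*√10)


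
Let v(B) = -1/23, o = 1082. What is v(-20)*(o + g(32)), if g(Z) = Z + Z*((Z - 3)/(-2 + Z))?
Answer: -17174/345 ≈ -49.780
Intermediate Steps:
v(B) = -1/23 (v(B) = -1*1/23 = -1/23)
g(Z) = Z + Z*(-3 + Z)/(-2 + Z) (g(Z) = Z + Z*((-3 + Z)/(-2 + Z)) = Z + Z*(-3 + Z)/(-2 + Z))
v(-20)*(o + g(32)) = -(1082 + 32*(-5 + 2*32)/(-2 + 32))/23 = -(1082 + 32*(-5 + 64)/30)/23 = -(1082 + 32*(1/30)*59)/23 = -(1082 + 944/15)/23 = -1/23*17174/15 = -17174/345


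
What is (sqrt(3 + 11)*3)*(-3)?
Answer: -9*sqrt(14) ≈ -33.675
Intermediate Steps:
(sqrt(3 + 11)*3)*(-3) = (sqrt(14)*3)*(-3) = (3*sqrt(14))*(-3) = -9*sqrt(14)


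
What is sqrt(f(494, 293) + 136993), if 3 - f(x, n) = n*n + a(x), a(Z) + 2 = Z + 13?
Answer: sqrt(50642) ≈ 225.04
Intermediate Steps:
a(Z) = 11 + Z (a(Z) = -2 + (Z + 13) = -2 + (13 + Z) = 11 + Z)
f(x, n) = -8 - x - n**2 (f(x, n) = 3 - (n*n + (11 + x)) = 3 - (n**2 + (11 + x)) = 3 - (11 + x + n**2) = 3 + (-11 - x - n**2) = -8 - x - n**2)
sqrt(f(494, 293) + 136993) = sqrt((-8 - 1*494 - 1*293**2) + 136993) = sqrt((-8 - 494 - 1*85849) + 136993) = sqrt((-8 - 494 - 85849) + 136993) = sqrt(-86351 + 136993) = sqrt(50642)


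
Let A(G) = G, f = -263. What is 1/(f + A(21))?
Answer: -1/242 ≈ -0.0041322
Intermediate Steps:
1/(f + A(21)) = 1/(-263 + 21) = 1/(-242) = -1/242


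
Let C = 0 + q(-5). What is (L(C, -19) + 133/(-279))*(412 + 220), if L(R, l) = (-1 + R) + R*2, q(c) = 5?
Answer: 2384536/279 ≈ 8546.7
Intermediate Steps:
C = 5 (C = 0 + 5 = 5)
L(R, l) = -1 + 3*R (L(R, l) = (-1 + R) + 2*R = -1 + 3*R)
(L(C, -19) + 133/(-279))*(412 + 220) = ((-1 + 3*5) + 133/(-279))*(412 + 220) = ((-1 + 15) + 133*(-1/279))*632 = (14 - 133/279)*632 = (3773/279)*632 = 2384536/279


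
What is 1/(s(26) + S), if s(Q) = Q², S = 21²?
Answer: 1/1117 ≈ 0.00089526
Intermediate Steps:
S = 441
1/(s(26) + S) = 1/(26² + 441) = 1/(676 + 441) = 1/1117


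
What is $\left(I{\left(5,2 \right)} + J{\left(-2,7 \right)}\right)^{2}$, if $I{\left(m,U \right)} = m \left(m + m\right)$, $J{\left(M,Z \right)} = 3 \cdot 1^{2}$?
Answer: $2809$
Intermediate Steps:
$J{\left(M,Z \right)} = 3$ ($J{\left(M,Z \right)} = 3 \cdot 1 = 3$)
$I{\left(m,U \right)} = 2 m^{2}$ ($I{\left(m,U \right)} = m 2 m = 2 m^{2}$)
$\left(I{\left(5,2 \right)} + J{\left(-2,7 \right)}\right)^{2} = \left(2 \cdot 5^{2} + 3\right)^{2} = \left(2 \cdot 25 + 3\right)^{2} = \left(50 + 3\right)^{2} = 53^{2} = 2809$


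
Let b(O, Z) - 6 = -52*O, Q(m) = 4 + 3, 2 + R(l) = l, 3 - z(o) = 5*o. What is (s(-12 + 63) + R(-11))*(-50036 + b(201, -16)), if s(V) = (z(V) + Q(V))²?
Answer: -3629645784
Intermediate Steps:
z(o) = 3 - 5*o
R(l) = -2 + l
Q(m) = 7
b(O, Z) = 6 - 52*O
s(V) = (10 - 5*V)² (s(V) = ((3 - 5*V) + 7)² = (10 - 5*V)²)
(s(-12 + 63) + R(-11))*(-50036 + b(201, -16)) = (25*(-2 + (-12 + 63))² + (-2 - 11))*(-50036 + (6 - 52*201)) = (25*(-2 + 51)² - 13)*(-50036 + (6 - 10452)) = (25*49² - 13)*(-50036 - 10446) = (25*2401 - 13)*(-60482) = (60025 - 13)*(-60482) = 60012*(-60482) = -3629645784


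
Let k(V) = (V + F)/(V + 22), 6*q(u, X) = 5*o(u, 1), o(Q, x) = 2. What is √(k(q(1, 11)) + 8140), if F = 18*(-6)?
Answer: √41011091/71 ≈ 90.197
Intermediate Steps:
F = -108
q(u, X) = 5/3 (q(u, X) = (5*2)/6 = (⅙)*10 = 5/3)
k(V) = (-108 + V)/(22 + V) (k(V) = (V - 108)/(V + 22) = (-108 + V)/(22 + V))
√(k(q(1, 11)) + 8140) = √((-108 + 5/3)/(22 + 5/3) + 8140) = √(-319/3/(71/3) + 8140) = √((3/71)*(-319/3) + 8140) = √(-319/71 + 8140) = √(577621/71) = √41011091/71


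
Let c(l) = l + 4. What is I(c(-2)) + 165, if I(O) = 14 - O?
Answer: 177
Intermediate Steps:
c(l) = 4 + l
I(c(-2)) + 165 = (14 - (4 - 2)) + 165 = (14 - 1*2) + 165 = (14 - 2) + 165 = 12 + 165 = 177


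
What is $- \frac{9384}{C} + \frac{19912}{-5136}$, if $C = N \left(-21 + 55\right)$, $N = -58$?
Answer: $\frac{16415}{18618} \approx 0.88167$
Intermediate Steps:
$C = -1972$ ($C = - 58 \left(-21 + 55\right) = \left(-58\right) 34 = -1972$)
$- \frac{9384}{C} + \frac{19912}{-5136} = - \frac{9384}{-1972} + \frac{19912}{-5136} = \left(-9384\right) \left(- \frac{1}{1972}\right) + 19912 \left(- \frac{1}{5136}\right) = \frac{138}{29} - \frac{2489}{642} = \frac{16415}{18618}$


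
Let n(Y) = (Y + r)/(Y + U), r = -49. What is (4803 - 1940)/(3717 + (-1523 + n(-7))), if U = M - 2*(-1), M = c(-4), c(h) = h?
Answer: 25767/19802 ≈ 1.3012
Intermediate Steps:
M = -4
U = -2 (U = -4 - 2*(-1) = -4 + 2 = -2)
n(Y) = (-49 + Y)/(-2 + Y) (n(Y) = (Y - 49)/(Y - 2) = (-49 + Y)/(-2 + Y))
(4803 - 1940)/(3717 + (-1523 + n(-7))) = (4803 - 1940)/(3717 + (-1523 + (-49 - 7)/(-2 - 7))) = 2863/(3717 + (-1523 - 56/(-9))) = 2863/(3717 + (-1523 - ⅑*(-56))) = 2863/(3717 + (-1523 + 56/9)) = 2863/(3717 - 13651/9) = 2863/(19802/9) = 2863*(9/19802) = 25767/19802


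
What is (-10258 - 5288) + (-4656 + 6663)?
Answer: -13539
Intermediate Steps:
(-10258 - 5288) + (-4656 + 6663) = -15546 + 2007 = -13539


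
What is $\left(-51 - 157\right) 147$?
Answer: $-30576$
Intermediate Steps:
$\left(-51 - 157\right) 147 = \left(-208\right) 147 = -30576$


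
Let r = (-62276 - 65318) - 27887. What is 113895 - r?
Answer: 269376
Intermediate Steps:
r = -155481 (r = -127594 - 27887 = -155481)
113895 - r = 113895 - 1*(-155481) = 113895 + 155481 = 269376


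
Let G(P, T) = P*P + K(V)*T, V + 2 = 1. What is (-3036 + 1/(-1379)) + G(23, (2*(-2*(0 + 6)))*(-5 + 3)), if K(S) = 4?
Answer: -3192386/1379 ≈ -2315.0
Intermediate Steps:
V = -1 (V = -2 + 1 = -1)
G(P, T) = P² + 4*T (G(P, T) = P*P + 4*T = P² + 4*T)
(-3036 + 1/(-1379)) + G(23, (2*(-2*(0 + 6)))*(-5 + 3)) = (-3036 + 1/(-1379)) + (23² + 4*((2*(-2*(0 + 6)))*(-5 + 3))) = (-3036 - 1/1379) + (529 + 4*((2*(-2*6))*(-2))) = -4186645/1379 + (529 + 4*((2*(-12))*(-2))) = -4186645/1379 + (529 + 4*(-24*(-2))) = -4186645/1379 + (529 + 4*48) = -4186645/1379 + (529 + 192) = -4186645/1379 + 721 = -3192386/1379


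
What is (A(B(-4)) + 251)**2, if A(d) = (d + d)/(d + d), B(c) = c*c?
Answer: 63504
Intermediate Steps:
B(c) = c**2
A(d) = 1 (A(d) = (2*d)/((2*d)) = (2*d)*(1/(2*d)) = 1)
(A(B(-4)) + 251)**2 = (1 + 251)**2 = 252**2 = 63504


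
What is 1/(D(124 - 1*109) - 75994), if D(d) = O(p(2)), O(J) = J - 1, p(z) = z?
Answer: -1/75993 ≈ -1.3159e-5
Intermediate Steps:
O(J) = -1 + J
D(d) = 1 (D(d) = -1 + 2 = 1)
1/(D(124 - 1*109) - 75994) = 1/(1 - 75994) = 1/(-75993) = -1/75993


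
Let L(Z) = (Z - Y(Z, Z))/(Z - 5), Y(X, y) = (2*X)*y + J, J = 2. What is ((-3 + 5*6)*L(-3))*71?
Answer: 44091/8 ≈ 5511.4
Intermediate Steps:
Y(X, y) = 2 + 2*X*y (Y(X, y) = (2*X)*y + 2 = 2*X*y + 2 = 2 + 2*X*y)
L(Z) = (-2 + Z - 2*Z²)/(-5 + Z) (L(Z) = (Z - (2 + 2*Z*Z))/(Z - 5) = (Z - (2 + 2*Z²))/(-5 + Z) = (Z + (-2 - 2*Z²))/(-5 + Z) = (-2 + Z - 2*Z²)/(-5 + Z))
((-3 + 5*6)*L(-3))*71 = ((-3 + 5*6)*((-2 - 3 - 2*(-3)²)/(-5 - 3)))*71 = ((-3 + 30)*((-2 - 3 - 2*9)/(-8)))*71 = (27*(-(-2 - 3 - 18)/8))*71 = (27*(-⅛*(-23)))*71 = (27*(23/8))*71 = (621/8)*71 = 44091/8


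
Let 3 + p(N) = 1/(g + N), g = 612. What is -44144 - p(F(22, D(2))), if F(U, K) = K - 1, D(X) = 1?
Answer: -27014293/612 ≈ -44141.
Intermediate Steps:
F(U, K) = -1 + K
p(N) = -3 + 1/(612 + N)
-44144 - p(F(22, D(2))) = -44144 - (-1835 - 3*(-1 + 1))/(612 + (-1 + 1)) = -44144 - (-1835 - 3*0)/(612 + 0) = -44144 - (-1835 + 0)/612 = -44144 - (-1835)/612 = -44144 - 1*(-1835/612) = -44144 + 1835/612 = -27014293/612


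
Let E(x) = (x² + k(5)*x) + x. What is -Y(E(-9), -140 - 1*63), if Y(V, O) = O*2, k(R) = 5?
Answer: 406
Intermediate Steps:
E(x) = x² + 6*x (E(x) = (x² + 5*x) + x = x² + 6*x)
Y(V, O) = 2*O
-Y(E(-9), -140 - 1*63) = -2*(-140 - 1*63) = -2*(-140 - 63) = -2*(-203) = -1*(-406) = 406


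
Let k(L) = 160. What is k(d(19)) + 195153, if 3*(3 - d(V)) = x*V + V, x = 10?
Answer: 195313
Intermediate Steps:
d(V) = 3 - 11*V/3 (d(V) = 3 - (10*V + V)/3 = 3 - 11*V/3)
k(d(19)) + 195153 = 160 + 195153 = 195313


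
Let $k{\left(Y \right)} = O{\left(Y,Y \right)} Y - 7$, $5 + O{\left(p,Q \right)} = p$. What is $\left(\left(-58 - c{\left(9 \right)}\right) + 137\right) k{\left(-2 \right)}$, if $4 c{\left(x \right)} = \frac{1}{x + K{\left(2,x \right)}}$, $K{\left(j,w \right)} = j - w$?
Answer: $\frac{4417}{8} \approx 552.13$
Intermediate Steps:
$c{\left(x \right)} = \frac{1}{8}$ ($c{\left(x \right)} = \frac{1}{4 \left(x - \left(-2 + x\right)\right)} = \frac{1}{4 \cdot 2} = \frac{1}{4} \cdot \frac{1}{2} = \frac{1}{8}$)
$O{\left(p,Q \right)} = -5 + p$
$k{\left(Y \right)} = -7 + Y \left(-5 + Y\right)$ ($k{\left(Y \right)} = \left(-5 + Y\right) Y - 7 = Y \left(-5 + Y\right) - 7 = -7 + Y \left(-5 + Y\right)$)
$\left(\left(-58 - c{\left(9 \right)}\right) + 137\right) k{\left(-2 \right)} = \left(\left(-58 - \frac{1}{8}\right) + 137\right) \left(-7 - 2 \left(-5 - 2\right)\right) = \left(\left(-58 - \frac{1}{8}\right) + 137\right) \left(-7 - -14\right) = \left(- \frac{465}{8} + 137\right) \left(-7 + 14\right) = \frac{631}{8} \cdot 7 = \frac{4417}{8}$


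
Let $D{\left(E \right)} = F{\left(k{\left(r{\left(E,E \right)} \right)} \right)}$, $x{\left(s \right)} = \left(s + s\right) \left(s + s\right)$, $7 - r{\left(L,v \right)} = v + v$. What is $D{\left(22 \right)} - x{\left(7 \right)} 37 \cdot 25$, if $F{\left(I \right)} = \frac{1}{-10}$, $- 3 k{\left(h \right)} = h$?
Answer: $- \frac{1813001}{10} \approx -1.813 \cdot 10^{5}$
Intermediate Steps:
$r{\left(L,v \right)} = 7 - 2 v$ ($r{\left(L,v \right)} = 7 - \left(v + v\right) = 7 - 2 v$)
$k{\left(h \right)} = - \frac{h}{3}$
$x{\left(s \right)} = 4 s^{2}$ ($x{\left(s \right)} = 2 s 2 s = 4 s^{2}$)
$F{\left(I \right)} = - \frac{1}{10}$
$D{\left(E \right)} = - \frac{1}{10}$
$D{\left(22 \right)} - x{\left(7 \right)} 37 \cdot 25 = - \frac{1}{10} - 4 \cdot 7^{2} \cdot 37 \cdot 25 = - \frac{1}{10} - 4 \cdot 49 \cdot 37 \cdot 25 = - \frac{1}{10} - 196 \cdot 37 \cdot 25 = - \frac{1}{10} - 7252 \cdot 25 = - \frac{1}{10} - 181300 = - \frac{1813001}{10}$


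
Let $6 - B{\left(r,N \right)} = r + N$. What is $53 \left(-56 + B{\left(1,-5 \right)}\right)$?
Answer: $-2438$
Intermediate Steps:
$B{\left(r,N \right)} = 6 - N - r$ ($B{\left(r,N \right)} = 6 - \left(r + N\right) = 6 - \left(N + r\right) = 6 - N - r$)
$53 \left(-56 + B{\left(1,-5 \right)}\right) = 53 \left(-56 - -10\right) = 53 \left(-56 + \left(6 + 5 - 1\right)\right) = 53 \left(-56 + 10\right) = 53 \left(-46\right) = -2438$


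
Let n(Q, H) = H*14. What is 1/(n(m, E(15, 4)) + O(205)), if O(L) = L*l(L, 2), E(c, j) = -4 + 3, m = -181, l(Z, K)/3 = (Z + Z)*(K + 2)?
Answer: 1/1008586 ≈ 9.9149e-7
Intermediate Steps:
l(Z, K) = 6*Z*(2 + K) (l(Z, K) = 3*((Z + Z)*(K + 2)) = 3*((2*Z)*(2 + K)) = 3*(2*Z*(2 + K)) = 6*Z*(2 + K))
E(c, j) = -1
n(Q, H) = 14*H
O(L) = 24*L² (O(L) = L*(6*L*(2 + 2)) = L*(6*L*4) = L*(24*L) = 24*L²)
1/(n(m, E(15, 4)) + O(205)) = 1/(14*(-1) + 24*205²) = 1/(-14 + 24*42025) = 1/(-14 + 1008600) = 1/1008586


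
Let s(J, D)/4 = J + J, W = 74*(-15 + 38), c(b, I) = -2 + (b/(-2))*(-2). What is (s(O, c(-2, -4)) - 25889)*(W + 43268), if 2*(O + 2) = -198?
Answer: -1200564090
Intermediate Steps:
O = -101 (O = -2 + (1/2)*(-198) = -2 - 99 = -101)
c(b, I) = -2 + b (c(b, I) = -2 + (b*(-1/2))*(-2) = -2 - b/2*(-2) = -2 + b)
W = 1702 (W = 74*23 = 1702)
s(J, D) = 8*J (s(J, D) = 4*(J + J) = 4*(2*J) = 8*J)
(s(O, c(-2, -4)) - 25889)*(W + 43268) = (8*(-101) - 25889)*(1702 + 43268) = (-808 - 25889)*44970 = -26697*44970 = -1200564090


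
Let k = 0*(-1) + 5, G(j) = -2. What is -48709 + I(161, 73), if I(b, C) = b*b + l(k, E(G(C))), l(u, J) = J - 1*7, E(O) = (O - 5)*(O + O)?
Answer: -22767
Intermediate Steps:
k = 5 (k = 0 + 5 = 5)
E(O) = 2*O*(-5 + O) (E(O) = (-5 + O)*(2*O) = 2*O*(-5 + O))
l(u, J) = -7 + J (l(u, J) = J - 7 = -7 + J)
I(b, C) = 21 + b² (I(b, C) = b*b + (-7 + 2*(-2)*(-5 - 2)) = b² + (-7 + 2*(-2)*(-7)) = b² + (-7 + 28) = b² + 21 = 21 + b²)
-48709 + I(161, 73) = -48709 + (21 + 161²) = -48709 + (21 + 25921) = -48709 + 25942 = -22767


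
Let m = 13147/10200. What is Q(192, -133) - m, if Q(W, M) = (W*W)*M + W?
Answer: -50007757147/10200 ≈ -4.9027e+6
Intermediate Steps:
m = 13147/10200 (m = 13147*(1/10200) = 13147/10200 ≈ 1.2889)
Q(W, M) = W + M*W² (Q(W, M) = W²*M + W = M*W² + W = W + M*W²)
Q(192, -133) - m = 192*(1 - 133*192) - 1*13147/10200 = 192*(1 - 25536) - 13147/10200 = 192*(-25535) - 13147/10200 = -4902720 - 13147/10200 = -50007757147/10200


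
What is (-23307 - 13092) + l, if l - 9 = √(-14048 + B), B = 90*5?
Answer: -36390 + I*√13598 ≈ -36390.0 + 116.61*I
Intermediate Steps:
B = 450
l = 9 + I*√13598 (l = 9 + √(-14048 + 450) = 9 + √(-13598) = 9 + I*√13598 ≈ 9.0 + 116.61*I)
(-23307 - 13092) + l = (-23307 - 13092) + (9 + I*√13598) = -36399 + (9 + I*√13598) = -36390 + I*√13598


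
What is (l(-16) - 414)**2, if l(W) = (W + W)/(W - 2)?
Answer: 13764100/81 ≈ 1.6993e+5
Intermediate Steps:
l(W) = 2*W/(-2 + W) (l(W) = (2*W)/(-2 + W) = 2*W/(-2 + W))
(l(-16) - 414)**2 = (2*(-16)/(-2 - 16) - 414)**2 = (2*(-16)/(-18) - 414)**2 = (2*(-16)*(-1/18) - 414)**2 = (16/9 - 414)**2 = (-3710/9)**2 = 13764100/81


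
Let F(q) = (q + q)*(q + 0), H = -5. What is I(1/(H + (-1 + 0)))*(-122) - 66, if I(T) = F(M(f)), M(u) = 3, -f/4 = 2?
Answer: -2262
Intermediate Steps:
f = -8 (f = -4*2 = -8)
F(q) = 2*q² (F(q) = (2*q)*q = 2*q²)
I(T) = 18 (I(T) = 2*3² = 2*9 = 18)
I(1/(H + (-1 + 0)))*(-122) - 66 = 18*(-122) - 66 = -2196 - 66 = -2262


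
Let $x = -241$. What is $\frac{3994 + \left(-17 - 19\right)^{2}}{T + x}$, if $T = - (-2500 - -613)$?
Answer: $\frac{2645}{823} \approx 3.2139$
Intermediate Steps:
$T = 1887$ ($T = - (-2500 + 613) = \left(-1\right) \left(-1887\right) = 1887$)
$\frac{3994 + \left(-17 - 19\right)^{2}}{T + x} = \frac{3994 + \left(-17 - 19\right)^{2}}{1887 - 241} = \frac{3994 + \left(-36\right)^{2}}{1646} = \left(3994 + 1296\right) \frac{1}{1646} = 5290 \cdot \frac{1}{1646} = \frac{2645}{823}$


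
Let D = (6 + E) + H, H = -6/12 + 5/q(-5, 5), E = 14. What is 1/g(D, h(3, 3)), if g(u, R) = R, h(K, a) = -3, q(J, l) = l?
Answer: -⅓ ≈ -0.33333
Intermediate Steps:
H = ½ (H = -6/12 + 5/5 = -6*1/12 + 5*(⅕) = -½ + 1 = ½ ≈ 0.50000)
D = 41/2 (D = (6 + 14) + ½ = 20 + ½ = 41/2 ≈ 20.500)
1/g(D, h(3, 3)) = 1/(-3) = -⅓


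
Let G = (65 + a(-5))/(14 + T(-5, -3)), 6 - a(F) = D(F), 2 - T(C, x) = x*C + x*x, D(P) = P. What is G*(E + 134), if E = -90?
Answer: -418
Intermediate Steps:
T(C, x) = 2 - x² - C*x (T(C, x) = 2 - (x*C + x*x) = 2 - (C*x + x²) = 2 - (x² + C*x) = 2 + (-x² - C*x) = 2 - x² - C*x)
a(F) = 6 - F
G = -19/2 (G = (65 + (6 - 1*(-5)))/(14 + (2 - 1*(-3)² - 1*(-5)*(-3))) = (65 + (6 + 5))/(14 + (2 - 1*9 - 15)) = (65 + 11)/(14 + (2 - 9 - 15)) = 76/(14 - 22) = 76/(-8) = 76*(-⅛) = -19/2 ≈ -9.5000)
G*(E + 134) = -19*(-90 + 134)/2 = -19/2*44 = -418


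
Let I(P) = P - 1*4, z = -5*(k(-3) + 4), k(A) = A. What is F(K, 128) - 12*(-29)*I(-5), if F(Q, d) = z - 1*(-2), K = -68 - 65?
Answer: -3135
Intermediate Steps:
K = -133
z = -5 (z = -5*(-3 + 4) = -5*1 = -5)
I(P) = -4 + P (I(P) = P - 4 = -4 + P)
F(Q, d) = -3 (F(Q, d) = -5 - 1*(-2) = -5 + 2 = -3)
F(K, 128) - 12*(-29)*I(-5) = -3 - 12*(-29)*(-4 - 5) = -3 - (-348)*(-9) = -3 - 1*3132 = -3 - 3132 = -3135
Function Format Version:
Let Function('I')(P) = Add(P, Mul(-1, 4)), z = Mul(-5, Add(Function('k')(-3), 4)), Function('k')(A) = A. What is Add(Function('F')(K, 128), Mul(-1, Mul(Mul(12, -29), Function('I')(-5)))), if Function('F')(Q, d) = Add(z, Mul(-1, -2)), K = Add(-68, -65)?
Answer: -3135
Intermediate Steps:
K = -133
z = -5 (z = Mul(-5, Add(-3, 4)) = Mul(-5, 1) = -5)
Function('I')(P) = Add(-4, P) (Function('I')(P) = Add(P, -4) = Add(-4, P))
Function('F')(Q, d) = -3 (Function('F')(Q, d) = Add(-5, Mul(-1, -2)) = Add(-5, 2) = -3)
Add(Function('F')(K, 128), Mul(-1, Mul(Mul(12, -29), Function('I')(-5)))) = Add(-3, Mul(-1, Mul(Mul(12, -29), Add(-4, -5)))) = Add(-3, Mul(-1, Mul(-348, -9))) = Add(-3, Mul(-1, 3132)) = Add(-3, -3132) = -3135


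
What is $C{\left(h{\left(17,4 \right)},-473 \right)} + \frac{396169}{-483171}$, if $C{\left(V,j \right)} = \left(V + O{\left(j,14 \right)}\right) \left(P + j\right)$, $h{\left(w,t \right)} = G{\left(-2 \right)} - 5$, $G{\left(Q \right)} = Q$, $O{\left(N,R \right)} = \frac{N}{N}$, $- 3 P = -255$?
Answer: $\frac{1124425919}{483171} \approx 2327.2$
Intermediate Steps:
$P = 85$ ($P = \left(- \frac{1}{3}\right) \left(-255\right) = 85$)
$O{\left(N,R \right)} = 1$
$h{\left(w,t \right)} = -7$ ($h{\left(w,t \right)} = -2 - 5 = -7$)
$C{\left(V,j \right)} = \left(1 + V\right) \left(85 + j\right)$ ($C{\left(V,j \right)} = \left(V + 1\right) \left(85 + j\right) = \left(1 + V\right) \left(85 + j\right)$)
$C{\left(h{\left(17,4 \right)},-473 \right)} + \frac{396169}{-483171} = \left(85 - 473 + 85 \left(-7\right) - -3311\right) + \frac{396169}{-483171} = \left(85 - 473 - 595 + 3311\right) + 396169 \left(- \frac{1}{483171}\right) = 2328 - \frac{396169}{483171} = \frac{1124425919}{483171}$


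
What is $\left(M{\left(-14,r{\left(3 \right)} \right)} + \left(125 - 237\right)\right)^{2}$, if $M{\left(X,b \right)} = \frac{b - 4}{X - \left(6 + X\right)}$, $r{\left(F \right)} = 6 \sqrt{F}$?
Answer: $\frac{111583}{9} + \frac{668 \sqrt{3}}{3} \approx 12784.0$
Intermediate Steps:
$M{\left(X,b \right)} = \frac{2}{3} - \frac{b}{6}$ ($M{\left(X,b \right)} = \frac{-4 + b}{-6} = \left(-4 + b\right) \left(- \frac{1}{6}\right) = \frac{2}{3} - \frac{b}{6}$)
$\left(M{\left(-14,r{\left(3 \right)} \right)} + \left(125 - 237\right)\right)^{2} = \left(\left(\frac{2}{3} - \frac{6 \sqrt{3}}{6}\right) + \left(125 - 237\right)\right)^{2} = \left(\left(\frac{2}{3} - \sqrt{3}\right) + \left(125 - 237\right)\right)^{2} = \left(\left(\frac{2}{3} - \sqrt{3}\right) - 112\right)^{2} = \left(- \frac{334}{3} - \sqrt{3}\right)^{2}$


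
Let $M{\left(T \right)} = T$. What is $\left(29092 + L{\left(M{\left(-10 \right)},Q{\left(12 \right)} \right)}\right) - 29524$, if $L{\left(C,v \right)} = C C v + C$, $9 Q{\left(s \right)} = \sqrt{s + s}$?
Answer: $-442 + \frac{200 \sqrt{6}}{9} \approx -387.57$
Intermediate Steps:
$Q{\left(s \right)} = \frac{\sqrt{2} \sqrt{s}}{9}$ ($Q{\left(s \right)} = \frac{\sqrt{s + s}}{9} = \frac{\sqrt{2 s}}{9} = \frac{\sqrt{2} \sqrt{s}}{9}$)
$L{\left(C,v \right)} = C + v C^{2}$ ($L{\left(C,v \right)} = C^{2} v + C = v C^{2} + C = C + v C^{2}$)
$\left(29092 + L{\left(M{\left(-10 \right)},Q{\left(12 \right)} \right)}\right) - 29524 = \left(29092 - 10 \left(1 - 10 \frac{\sqrt{2} \sqrt{12}}{9}\right)\right) - 29524 = \left(29092 - 10 \left(1 - 10 \frac{\sqrt{2} \cdot 2 \sqrt{3}}{9}\right)\right) - 29524 = \left(29092 - 10 \left(1 - 10 \frac{2 \sqrt{6}}{9}\right)\right) - 29524 = \left(29092 - 10 \left(1 - \frac{20 \sqrt{6}}{9}\right)\right) - 29524 = \left(29092 - \left(10 - \frac{200 \sqrt{6}}{9}\right)\right) - 29524 = \left(29082 + \frac{200 \sqrt{6}}{9}\right) - 29524 = -442 + \frac{200 \sqrt{6}}{9}$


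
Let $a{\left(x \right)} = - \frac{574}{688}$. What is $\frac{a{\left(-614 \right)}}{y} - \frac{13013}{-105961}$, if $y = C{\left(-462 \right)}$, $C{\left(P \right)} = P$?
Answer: $\frac{299791553}{2405738544} \approx 0.12462$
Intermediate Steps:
$a{\left(x \right)} = - \frac{287}{344}$ ($a{\left(x \right)} = \left(-574\right) \frac{1}{688} = - \frac{287}{344}$)
$y = -462$
$\frac{a{\left(-614 \right)}}{y} - \frac{13013}{-105961} = - \frac{287}{344 \left(-462\right)} - \frac{13013}{-105961} = \left(- \frac{287}{344}\right) \left(- \frac{1}{462}\right) - - \frac{13013}{105961} = \frac{41}{22704} + \frac{13013}{105961} = \frac{299791553}{2405738544}$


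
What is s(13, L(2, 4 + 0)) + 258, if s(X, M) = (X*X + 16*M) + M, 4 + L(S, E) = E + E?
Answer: 495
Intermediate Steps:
L(S, E) = -4 + 2*E (L(S, E) = -4 + (E + E) = -4 + 2*E)
s(X, M) = X² + 17*M (s(X, M) = (X² + 16*M) + M = X² + 17*M)
s(13, L(2, 4 + 0)) + 258 = (13² + 17*(-4 + 2*(4 + 0))) + 258 = (169 + 17*(-4 + 2*4)) + 258 = (169 + 17*(-4 + 8)) + 258 = (169 + 17*4) + 258 = (169 + 68) + 258 = 237 + 258 = 495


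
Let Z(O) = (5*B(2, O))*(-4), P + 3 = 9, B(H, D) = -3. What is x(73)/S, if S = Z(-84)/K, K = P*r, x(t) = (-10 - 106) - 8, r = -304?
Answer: 18848/5 ≈ 3769.6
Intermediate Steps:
P = 6 (P = -3 + 9 = 6)
x(t) = -124 (x(t) = -116 - 8 = -124)
Z(O) = 60 (Z(O) = (5*(-3))*(-4) = -15*(-4) = 60)
K = -1824 (K = 6*(-304) = -1824)
S = -5/152 (S = 60/(-1824) = 60*(-1/1824) = -5/152 ≈ -0.032895)
x(73)/S = -124/(-5/152) = -124*(-152/5) = 18848/5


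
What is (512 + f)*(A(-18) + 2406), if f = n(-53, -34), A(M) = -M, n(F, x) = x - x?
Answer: 1241088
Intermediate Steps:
n(F, x) = 0
f = 0
(512 + f)*(A(-18) + 2406) = (512 + 0)*(-1*(-18) + 2406) = 512*(18 + 2406) = 512*2424 = 1241088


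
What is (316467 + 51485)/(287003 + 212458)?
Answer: 367952/499461 ≈ 0.73670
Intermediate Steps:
(316467 + 51485)/(287003 + 212458) = 367952/499461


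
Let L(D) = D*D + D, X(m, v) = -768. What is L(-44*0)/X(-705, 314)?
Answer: 0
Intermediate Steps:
L(D) = D + D² (L(D) = D² + D = D + D²)
L(-44*0)/X(-705, 314) = ((-44*0)*(1 - 44*0))/(-768) = (0*(1 + 0))*(-1/768) = (0*1)*(-1/768) = 0*(-1/768) = 0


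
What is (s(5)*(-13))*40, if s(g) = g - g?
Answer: 0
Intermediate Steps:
s(g) = 0
(s(5)*(-13))*40 = (0*(-13))*40 = 0*40 = 0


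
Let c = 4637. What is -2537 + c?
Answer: 2100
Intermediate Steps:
-2537 + c = -2537 + 4637 = 2100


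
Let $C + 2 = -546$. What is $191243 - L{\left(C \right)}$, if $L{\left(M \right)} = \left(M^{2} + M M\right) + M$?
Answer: $-408817$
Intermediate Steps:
$C = -548$ ($C = -2 - 546 = -548$)
$L{\left(M \right)} = M + 2 M^{2}$ ($L{\left(M \right)} = \left(M^{2} + M^{2}\right) + M = 2 M^{2} + M = M + 2 M^{2}$)
$191243 - L{\left(C \right)} = 191243 - - 548 \left(1 + 2 \left(-548\right)\right) = 191243 - - 548 \left(1 - 1096\right) = 191243 - \left(-548\right) \left(-1095\right) = 191243 - 600060 = -408817$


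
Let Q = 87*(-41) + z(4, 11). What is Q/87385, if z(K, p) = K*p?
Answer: -3523/87385 ≈ -0.040316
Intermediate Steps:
Q = -3523 (Q = 87*(-41) + 4*11 = -3567 + 44 = -3523)
Q/87385 = -3523/87385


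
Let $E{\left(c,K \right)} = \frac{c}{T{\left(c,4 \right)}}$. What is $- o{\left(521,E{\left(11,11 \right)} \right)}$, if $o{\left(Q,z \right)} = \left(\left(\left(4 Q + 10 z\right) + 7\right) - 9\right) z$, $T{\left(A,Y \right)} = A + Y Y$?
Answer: $- \frac{619564}{729} \approx -849.88$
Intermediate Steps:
$T{\left(A,Y \right)} = A + Y^{2}$
$E{\left(c,K \right)} = \frac{c}{16 + c}$ ($E{\left(c,K \right)} = \frac{c}{c + 4^{2}} = \frac{c}{c + 16} = \frac{c}{16 + c}$)
$o{\left(Q,z \right)} = z \left(-2 + 4 Q + 10 z\right)$ ($o{\left(Q,z \right)} = \left(\left(7 + 4 Q + 10 z\right) - 9\right) z = \left(-2 + 4 Q + 10 z\right) z = z \left(-2 + 4 Q + 10 z\right)$)
$- o{\left(521,E{\left(11,11 \right)} \right)} = - 2 \frac{11}{16 + 11} \left(-1 + 2 \cdot 521 + 5 \frac{11}{16 + 11}\right) = - 2 \cdot \frac{11}{27} \left(-1 + 1042 + 5 \cdot \frac{11}{27}\right) = - 2 \cdot 11 \cdot \frac{1}{27} \left(-1 + 1042 + 5 \cdot 11 \cdot \frac{1}{27}\right) = - \frac{2 \cdot 11 \left(-1 + 1042 + 5 \cdot \frac{11}{27}\right)}{27} = - \frac{2 \cdot 11 \left(-1 + 1042 + \frac{55}{27}\right)}{27} = - \frac{2 \cdot 11 \cdot 28162}{27 \cdot 27} = \left(-1\right) \frac{619564}{729} = - \frac{619564}{729}$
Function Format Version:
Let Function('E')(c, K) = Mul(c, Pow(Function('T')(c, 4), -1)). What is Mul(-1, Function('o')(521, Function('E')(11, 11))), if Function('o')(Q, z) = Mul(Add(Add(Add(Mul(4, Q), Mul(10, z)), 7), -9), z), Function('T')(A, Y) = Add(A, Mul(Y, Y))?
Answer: Rational(-619564, 729) ≈ -849.88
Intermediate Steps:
Function('T')(A, Y) = Add(A, Pow(Y, 2))
Function('E')(c, K) = Mul(c, Pow(Add(16, c), -1)) (Function('E')(c, K) = Mul(c, Pow(Add(c, Pow(4, 2)), -1)) = Mul(c, Pow(Add(c, 16), -1)) = Mul(c, Pow(Add(16, c), -1)))
Function('o')(Q, z) = Mul(z, Add(-2, Mul(4, Q), Mul(10, z))) (Function('o')(Q, z) = Mul(Add(Add(7, Mul(4, Q), Mul(10, z)), -9), z) = Mul(Add(-2, Mul(4, Q), Mul(10, z)), z) = Mul(z, Add(-2, Mul(4, Q), Mul(10, z))))
Mul(-1, Function('o')(521, Function('E')(11, 11))) = Mul(-1, Mul(2, Mul(11, Pow(Add(16, 11), -1)), Add(-1, Mul(2, 521), Mul(5, Mul(11, Pow(Add(16, 11), -1)))))) = Mul(-1, Mul(2, Mul(11, Pow(27, -1)), Add(-1, 1042, Mul(5, Mul(11, Pow(27, -1)))))) = Mul(-1, Mul(2, Mul(11, Rational(1, 27)), Add(-1, 1042, Mul(5, Mul(11, Rational(1, 27)))))) = Mul(-1, Mul(2, Rational(11, 27), Add(-1, 1042, Mul(5, Rational(11, 27))))) = Mul(-1, Mul(2, Rational(11, 27), Add(-1, 1042, Rational(55, 27)))) = Mul(-1, Mul(2, Rational(11, 27), Rational(28162, 27))) = Mul(-1, Rational(619564, 729)) = Rational(-619564, 729)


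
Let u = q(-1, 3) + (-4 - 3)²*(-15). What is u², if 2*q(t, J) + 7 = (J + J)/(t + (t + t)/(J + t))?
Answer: 547600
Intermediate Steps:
q(t, J) = -7/2 + J/(t + 2*t/(J + t)) (q(t, J) = -7/2 + ((J + J)/(t + (t + t)/(J + t)))/2 = -7/2 + ((2*J)/(t + (2*t)/(J + t)))/2 = -7/2 + ((2*J)/(t + 2*t/(J + t)))/2 = -7/2 + (2*J/(t + 2*t/(J + t)))/2 = -7/2 + J/(t + 2*t/(J + t)))
u = -740 (u = (½)*(-14*(-1) - 7*(-1)² + 2*3² - 5*3*(-1))/(-1*(2 + 3 - 1)) + (-4 - 3)²*(-15) = (½)*(-1)*(14 - 7*1 + 2*9 + 15)/4 + (-7)²*(-15) = (½)*(-1)*(¼)*(14 - 7 + 18 + 15) + 49*(-15) = (½)*(-1)*(¼)*40 - 735 = -5 - 735 = -740)
u² = (-740)² = 547600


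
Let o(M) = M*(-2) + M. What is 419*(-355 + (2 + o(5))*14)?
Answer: -166343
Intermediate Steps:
o(M) = -M (o(M) = -2*M + M = -M)
419*(-355 + (2 + o(5))*14) = 419*(-355 + (2 - 1*5)*14) = 419*(-355 + (2 - 5)*14) = 419*(-355 - 3*14) = 419*(-355 - 42) = 419*(-397) = -166343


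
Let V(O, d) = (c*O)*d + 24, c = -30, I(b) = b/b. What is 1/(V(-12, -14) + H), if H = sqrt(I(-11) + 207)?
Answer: -627/3145006 - sqrt(13)/6290012 ≈ -0.00019994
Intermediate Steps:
I(b) = 1
H = 4*sqrt(13) (H = sqrt(1 + 207) = sqrt(208) = 4*sqrt(13) ≈ 14.422)
V(O, d) = 24 - 30*O*d (V(O, d) = (-30*O)*d + 24 = -30*O*d + 24 = 24 - 30*O*d)
1/(V(-12, -14) + H) = 1/((24 - 30*(-12)*(-14)) + 4*sqrt(13)) = 1/((24 - 5040) + 4*sqrt(13)) = 1/(-5016 + 4*sqrt(13))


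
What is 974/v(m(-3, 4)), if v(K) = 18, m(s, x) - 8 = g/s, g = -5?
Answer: 487/9 ≈ 54.111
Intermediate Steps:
m(s, x) = 8 - 5/s
974/v(m(-3, 4)) = 974/18 = 974*(1/18) = 487/9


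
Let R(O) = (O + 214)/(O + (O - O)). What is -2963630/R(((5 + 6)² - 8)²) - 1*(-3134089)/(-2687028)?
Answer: -101684143562328647/34885684524 ≈ -2.9148e+6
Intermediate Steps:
R(O) = (214 + O)/O (R(O) = (214 + O)/(O + 0) = (214 + O)/O)
-2963630/R(((5 + 6)² - 8)²) - 1*(-3134089)/(-2687028) = -2963630*((5 + 6)² - 8)²/(214 + ((5 + 6)² - 8)²) - 1*(-3134089)/(-2687028) = -2963630*(11² - 8)²/(214 + (11² - 8)²) + 3134089*(-1/2687028) = -2963630*(121 - 8)²/(214 + (121 - 8)²) - 3134089/2687028 = -2963630*12769/(214 + 113²) - 3134089/2687028 = -2963630*12769/(214 + 12769) - 3134089/2687028 = -2963630/((1/12769)*12983) - 3134089/2687028 = -2963630/12983/12769 - 3134089/2687028 = -2963630*12769/12983 - 3134089/2687028 = -37842591470/12983 - 3134089/2687028 = -101684143562328647/34885684524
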